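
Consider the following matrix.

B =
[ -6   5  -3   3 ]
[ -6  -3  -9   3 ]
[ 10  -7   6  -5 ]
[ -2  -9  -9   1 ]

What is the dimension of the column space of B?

2

Row reduce to echelon form.
R2 ← R2 − R1: [0, -8, -6, 0]
R3 ← R3 + (5/3)·R1: [0, 4/3, 1, 0]
R4 ← R4 − (1/3)·R1: [0, -32/3, -8, 0]
R3 ← R3 + (1/6)·R2: [0, 0, 0, 0]
R4 ← R4 − (4/3)·R2: [0, 0, 0, 0]
Echelon form has 2 nonzero rows, so rank(B) = 2.
The column space has dimension equal to the rank: 2.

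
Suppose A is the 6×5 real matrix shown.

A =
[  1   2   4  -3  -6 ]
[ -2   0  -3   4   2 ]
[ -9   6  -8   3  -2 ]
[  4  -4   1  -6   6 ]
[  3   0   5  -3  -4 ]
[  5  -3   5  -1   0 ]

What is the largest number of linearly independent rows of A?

Row reduce to echelon form.
R2 ← R2 + (2)·R1: [0, 4, 5, -2, -10]
R3 ← R3 + (9)·R1: [0, 24, 28, -24, -56]
R4 ← R4 − (4)·R1: [0, -12, -15, 6, 30]
R5 ← R5 − (3)·R1: [0, -6, -7, 6, 14]
R6 ← R6 − (5)·R1: [0, -13, -15, 14, 30]
R3 ← R3 − (6)·R2: [0, 0, -2, -12, 4]
R4 ← R4 + (3)·R2: [0, 0, 0, 0, 0]
R5 ← R5 + (3/2)·R2: [0, 0, 1/2, 3, -1]
R6 ← R6 + (13/4)·R2: [0, 0, 5/4, 15/2, -5/2]
R5 ← R5 + (1/4)·R3: [0, 0, 0, 0, 0]
R6 ← R6 + (5/8)·R3: [0, 0, 0, 0, 0]
Echelon form has 3 nonzero rows, so rank(A) = 3.
The rank gives the maximum number of linearly independent rows: 3.

3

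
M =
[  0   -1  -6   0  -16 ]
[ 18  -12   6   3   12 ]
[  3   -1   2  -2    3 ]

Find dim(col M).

3

Row reduce to echelon form.
Swap R1 ↔ R2
R3 ← R3 − (1/6)·R1: [0, 1, 1, -5/2, 1]
R3 ← R3 + R2: [0, 0, -5, -5/2, -15]
Echelon form has 3 nonzero rows, so rank(M) = 3.
The column space has dimension equal to the rank: 3.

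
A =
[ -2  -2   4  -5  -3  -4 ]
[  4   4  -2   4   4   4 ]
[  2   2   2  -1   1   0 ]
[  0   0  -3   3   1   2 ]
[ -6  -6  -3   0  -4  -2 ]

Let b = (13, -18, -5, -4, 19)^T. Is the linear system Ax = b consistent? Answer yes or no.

yes

Row reduce the augmented matrix [A | b].
R2 ← R2 + (2)·R1: [0, 0, 6, -6, -2, -4, 8]
R3 ← R3 + R1: [0, 0, 6, -6, -2, -4, 8]
R5 ← R5 − (3)·R1: [0, 0, -15, 15, 5, 10, -20]
R3 ← R3 − R2: [0, 0, 0, 0, 0, 0, 0]
R4 ← R4 + (1/2)·R2: [0, 0, 0, 0, 0, 0, 0]
R5 ← R5 + (5/2)·R2: [0, 0, 0, 0, 0, 0, 0]
The echelon form has 2 nonzero rows, and every pivot lies in the first 6 columns, so rank(A) = rank([A|b]) = 2.
The system is consistent.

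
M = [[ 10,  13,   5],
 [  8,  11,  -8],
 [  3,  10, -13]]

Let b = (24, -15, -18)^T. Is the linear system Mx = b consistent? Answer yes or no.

Row reduce the augmented matrix [M | b].
R2 ← R2 − (4/5)·R1: [0, 3/5, -12, -171/5]
R3 ← R3 − (3/10)·R1: [0, 61/10, -29/2, -126/5]
R3 ← R3 − (61/6)·R2: [0, 0, 215/2, 645/2]
The echelon form has 3 nonzero rows, and every pivot lies in the first 3 columns, so rank(M) = rank([M|b]) = 3.
The system is consistent.

yes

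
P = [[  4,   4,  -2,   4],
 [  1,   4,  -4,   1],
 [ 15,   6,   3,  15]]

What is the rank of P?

Row reduce to echelon form.
R2 ← R2 − (1/4)·R1: [0, 3, -7/2, 0]
R3 ← R3 − (15/4)·R1: [0, -9, 21/2, 0]
R3 ← R3 + (3)·R2: [0, 0, 0, 0]
Echelon form has 2 nonzero rows, so rank(P) = 2.

2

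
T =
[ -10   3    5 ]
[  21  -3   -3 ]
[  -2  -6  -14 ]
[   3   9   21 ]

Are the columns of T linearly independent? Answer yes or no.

no

Row reduce T to echelon form.
R2 ← R2 + (21/10)·R1: [0, 33/10, 15/2]
R3 ← R3 − (1/5)·R1: [0, -33/5, -15]
R4 ← R4 + (3/10)·R1: [0, 99/10, 45/2]
R3 ← R3 + (2)·R2: [0, 0, 0]
R4 ← R4 − (3)·R2: [0, 0, 0]
2 pivots among 3 columns.
Only 2 < 3 pivot columns, so the columns are linearly dependent.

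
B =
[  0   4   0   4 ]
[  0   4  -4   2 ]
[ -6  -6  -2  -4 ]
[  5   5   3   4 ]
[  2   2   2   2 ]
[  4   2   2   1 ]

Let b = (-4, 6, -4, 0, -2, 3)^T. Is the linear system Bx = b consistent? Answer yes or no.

Row reduce the augmented matrix [B | b].
Swap R1 ↔ R3
R4 ← R4 + (5/6)·R1: [0, 0, 4/3, 2/3, -10/3]
R5 ← R5 + (1/3)·R1: [0, 0, 4/3, 2/3, -10/3]
R6 ← R6 + (2/3)·R1: [0, -2, 2/3, -5/3, 1/3]
R3 ← R3 − R2: [0, 0, 4, 2, -10]
R6 ← R6 + (1/2)·R2: [0, 0, -4/3, -2/3, 10/3]
R4 ← R4 − (1/3)·R3: [0, 0, 0, 0, 0]
R5 ← R5 − (1/3)·R3: [0, 0, 0, 0, 0]
R6 ← R6 + (1/3)·R3: [0, 0, 0, 0, 0]
The echelon form has 3 nonzero rows, and every pivot lies in the first 4 columns, so rank(B) = rank([B|b]) = 3.
The system is consistent.

yes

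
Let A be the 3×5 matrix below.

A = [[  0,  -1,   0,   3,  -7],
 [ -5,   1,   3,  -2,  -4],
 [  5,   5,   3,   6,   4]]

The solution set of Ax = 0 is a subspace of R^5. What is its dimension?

2

Row reduce to echelon form.
Swap R1 ↔ R2
R3 ← R3 + R1: [0, 6, 6, 4, 0]
R3 ← R3 + (6)·R2: [0, 0, 6, 22, -42]
3 nonzero rows, so rank(A) = 3.
A has 5 columns; by rank–nullity, nullity = 5 − 3 = 2.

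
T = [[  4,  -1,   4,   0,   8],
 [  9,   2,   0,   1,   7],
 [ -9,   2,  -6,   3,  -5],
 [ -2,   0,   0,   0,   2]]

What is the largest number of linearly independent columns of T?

Row reduce to echelon form.
R2 ← R2 − (9/4)·R1: [0, 17/4, -9, 1, -11]
R3 ← R3 + (9/4)·R1: [0, -1/4, 3, 3, 13]
R4 ← R4 + (1/2)·R1: [0, -1/2, 2, 0, 6]
R3 ← R3 + (1/17)·R2: [0, 0, 42/17, 52/17, 210/17]
R4 ← R4 + (2/17)·R2: [0, 0, 16/17, 2/17, 80/17]
R4 ← R4 − (8/21)·R3: [0, 0, 0, -22/21, 0]
Echelon form has 4 nonzero rows, so rank(T) = 4.
The rank gives the maximum number of linearly independent columns: 4.

4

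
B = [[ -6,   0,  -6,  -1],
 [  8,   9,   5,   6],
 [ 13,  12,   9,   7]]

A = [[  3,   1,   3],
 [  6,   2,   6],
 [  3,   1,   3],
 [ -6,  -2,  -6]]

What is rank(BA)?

1

First compute BA:
[[-30, -10, -30],
 [ 57,  19,  57],
 [ 96,  32,  96]]
Now row reduce the product.
R2 ← R2 + (19/10)·R1: [0, 0, 0]
R3 ← R3 + (16/5)·R1: [0, 0, 0]
1 nonzero row, so rank(BA) = 1.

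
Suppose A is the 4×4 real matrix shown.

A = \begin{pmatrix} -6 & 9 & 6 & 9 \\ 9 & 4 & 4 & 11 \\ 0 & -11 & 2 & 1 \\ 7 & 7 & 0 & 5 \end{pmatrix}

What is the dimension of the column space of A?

4

Row reduce to echelon form.
R2 ← R2 + (3/2)·R1: [0, 35/2, 13, 49/2]
R4 ← R4 + (7/6)·R1: [0, 35/2, 7, 31/2]
R3 ← R3 + (22/35)·R2: [0, 0, 356/35, 82/5]
R4 ← R4 − R2: [0, 0, -6, -9]
R4 ← R4 + (105/178)·R3: [0, 0, 0, 60/89]
Echelon form has 4 nonzero rows, so rank(A) = 4.
The column space has dimension equal to the rank: 4.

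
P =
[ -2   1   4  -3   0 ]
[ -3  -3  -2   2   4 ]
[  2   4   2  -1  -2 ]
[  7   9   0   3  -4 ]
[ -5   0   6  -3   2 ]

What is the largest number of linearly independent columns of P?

4

Row reduce to echelon form.
R2 ← R2 − (3/2)·R1: [0, -9/2, -8, 13/2, 4]
R3 ← R3 + R1: [0, 5, 6, -4, -2]
R4 ← R4 + (7/2)·R1: [0, 25/2, 14, -15/2, -4]
R5 ← R5 − (5/2)·R1: [0, -5/2, -4, 9/2, 2]
R3 ← R3 + (10/9)·R2: [0, 0, -26/9, 29/9, 22/9]
R4 ← R4 + (25/9)·R2: [0, 0, -74/9, 95/9, 64/9]
R5 ← R5 − (5/9)·R2: [0, 0, 4/9, 8/9, -2/9]
R4 ← R4 − (37/13)·R3: [0, 0, 0, 18/13, 2/13]
R5 ← R5 + (2/13)·R3: [0, 0, 0, 18/13, 2/13]
R5 ← R5 − R4: [0, 0, 0, 0, 0]
Echelon form has 4 nonzero rows, so rank(P) = 4.
The rank gives the maximum number of linearly independent columns: 4.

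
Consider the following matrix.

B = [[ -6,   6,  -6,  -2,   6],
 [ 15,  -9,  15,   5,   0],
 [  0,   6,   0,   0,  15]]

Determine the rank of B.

Row reduce to echelon form.
R2 ← R2 + (5/2)·R1: [0, 6, 0, 0, 15]
R3 ← R3 − R2: [0, 0, 0, 0, 0]
Echelon form has 2 nonzero rows, so rank(B) = 2.

2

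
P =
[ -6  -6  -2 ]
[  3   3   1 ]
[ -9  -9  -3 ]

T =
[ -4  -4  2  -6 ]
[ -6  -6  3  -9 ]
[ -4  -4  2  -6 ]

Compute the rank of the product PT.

First compute PT:
[[ 68,  68, -34, 102],
 [-34, -34,  17, -51],
 [102, 102, -51, 153]]
Now row reduce the product.
R2 ← R2 + (1/2)·R1: [0, 0, 0, 0]
R3 ← R3 − (3/2)·R1: [0, 0, 0, 0]
1 nonzero row, so rank(PT) = 1.

1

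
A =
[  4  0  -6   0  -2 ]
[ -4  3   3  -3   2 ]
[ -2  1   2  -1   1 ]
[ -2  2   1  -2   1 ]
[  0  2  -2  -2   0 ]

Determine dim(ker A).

3

Row reduce to echelon form.
R2 ← R2 + R1: [0, 3, -3, -3, 0]
R3 ← R3 + (1/2)·R1: [0, 1, -1, -1, 0]
R4 ← R4 + (1/2)·R1: [0, 2, -2, -2, 0]
R3 ← R3 − (1/3)·R2: [0, 0, 0, 0, 0]
R4 ← R4 − (2/3)·R2: [0, 0, 0, 0, 0]
R5 ← R5 − (2/3)·R2: [0, 0, 0, 0, 0]
2 nonzero rows, so rank(A) = 2.
A has 5 columns; by rank–nullity, nullity = 5 − 2 = 3.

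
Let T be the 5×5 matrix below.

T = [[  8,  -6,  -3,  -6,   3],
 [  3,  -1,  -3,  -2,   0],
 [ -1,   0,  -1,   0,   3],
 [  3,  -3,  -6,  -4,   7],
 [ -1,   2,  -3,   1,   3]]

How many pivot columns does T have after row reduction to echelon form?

Row reduce to echelon form.
R2 ← R2 − (3/8)·R1: [0, 5/4, -15/8, 1/4, -9/8]
R3 ← R3 + (1/8)·R1: [0, -3/4, -11/8, -3/4, 27/8]
R4 ← R4 − (3/8)·R1: [0, -3/4, -39/8, -7/4, 47/8]
R5 ← R5 + (1/8)·R1: [0, 5/4, -27/8, 1/4, 27/8]
R3 ← R3 + (3/5)·R2: [0, 0, -5/2, -3/5, 27/10]
R4 ← R4 + (3/5)·R2: [0, 0, -6, -8/5, 26/5]
R5 ← R5 − R2: [0, 0, -3/2, 0, 9/2]
R4 ← R4 − (12/5)·R3: [0, 0, 0, -4/25, -32/25]
R5 ← R5 − (3/5)·R3: [0, 0, 0, 9/25, 72/25]
R5 ← R5 + (9/4)·R4: [0, 0, 0, 0, 0]
Echelon form has 4 nonzero rows, so rank(T) = 4.
Each nonzero row contributes one pivot column: 4 pivot columns.

4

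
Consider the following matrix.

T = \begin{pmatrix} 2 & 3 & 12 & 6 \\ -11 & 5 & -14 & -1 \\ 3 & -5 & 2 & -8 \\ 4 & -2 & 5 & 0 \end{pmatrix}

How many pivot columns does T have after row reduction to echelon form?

Row reduce to echelon form.
R2 ← R2 + (11/2)·R1: [0, 43/2, 52, 32]
R3 ← R3 − (3/2)·R1: [0, -19/2, -16, -17]
R4 ← R4 − (2)·R1: [0, -8, -19, -12]
R3 ← R3 + (19/43)·R2: [0, 0, 300/43, -123/43]
R4 ← R4 + (16/43)·R2: [0, 0, 15/43, -4/43]
R4 ← R4 − (1/20)·R3: [0, 0, 0, 1/20]
Echelon form has 4 nonzero rows, so rank(T) = 4.
Each nonzero row contributes one pivot column: 4 pivot columns.

4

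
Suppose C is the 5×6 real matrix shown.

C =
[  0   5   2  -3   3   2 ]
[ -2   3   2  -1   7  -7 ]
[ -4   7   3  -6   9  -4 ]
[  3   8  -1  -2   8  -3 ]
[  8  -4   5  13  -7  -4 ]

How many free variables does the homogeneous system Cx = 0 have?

1

Row reduce to echelon form.
Swap R1 ↔ R2
R3 ← R3 − (2)·R1: [0, 1, -1, -4, -5, 10]
R4 ← R4 + (3/2)·R1: [0, 25/2, 2, -7/2, 37/2, -27/2]
R5 ← R5 + (4)·R1: [0, 8, 13, 9, 21, -32]
R3 ← R3 − (1/5)·R2: [0, 0, -7/5, -17/5, -28/5, 48/5]
R4 ← R4 − (5/2)·R2: [0, 0, -3, 4, 11, -37/2]
R5 ← R5 − (8/5)·R2: [0, 0, 49/5, 69/5, 81/5, -176/5]
R4 ← R4 − (15/7)·R3: [0, 0, 0, 79/7, 23, -547/14]
R5 ← R5 + (7)·R3: [0, 0, 0, -10, -23, 32]
R5 ← R5 + (70/79)·R4: [0, 0, 0, 0, -207/79, -207/79]
5 nonzero rows, so rank(C) = 5.
C has 6 columns; by rank–nullity, nullity = 6 − 5 = 1.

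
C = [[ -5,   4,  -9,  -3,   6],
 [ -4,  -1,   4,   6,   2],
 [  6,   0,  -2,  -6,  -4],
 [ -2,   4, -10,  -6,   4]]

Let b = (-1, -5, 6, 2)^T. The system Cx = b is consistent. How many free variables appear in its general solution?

Row reduce the augmented matrix [C | b].
R2 ← R2 − (4/5)·R1: [0, -21/5, 56/5, 42/5, -14/5, -21/5]
R3 ← R3 + (6/5)·R1: [0, 24/5, -64/5, -48/5, 16/5, 24/5]
R4 ← R4 − (2/5)·R1: [0, 12/5, -32/5, -24/5, 8/5, 12/5]
R3 ← R3 + (8/7)·R2: [0, 0, 0, 0, 0, 0]
R4 ← R4 + (4/7)·R2: [0, 0, 0, 0, 0, 0]
The echelon form has 2 nonzero rows, and every pivot lies in the first 5 columns, so rank(C) = rank([C|b]) = 2.
The system is consistent.
Free variables = (unknowns) − (rank) = 5 − 2 = 3.

3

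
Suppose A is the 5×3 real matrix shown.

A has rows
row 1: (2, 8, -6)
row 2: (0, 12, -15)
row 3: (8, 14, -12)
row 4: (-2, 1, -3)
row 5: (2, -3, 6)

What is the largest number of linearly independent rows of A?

3

Row reduce to echelon form.
R3 ← R3 − (4)·R1: [0, -18, 12]
R4 ← R4 + R1: [0, 9, -9]
R5 ← R5 − R1: [0, -11, 12]
R3 ← R3 + (3/2)·R2: [0, 0, -21/2]
R4 ← R4 − (3/4)·R2: [0, 0, 9/4]
R5 ← R5 + (11/12)·R2: [0, 0, -7/4]
R4 ← R4 + (3/14)·R3: [0, 0, 0]
R5 ← R5 − (1/6)·R3: [0, 0, 0]
Echelon form has 3 nonzero rows, so rank(A) = 3.
The rank gives the maximum number of linearly independent rows: 3.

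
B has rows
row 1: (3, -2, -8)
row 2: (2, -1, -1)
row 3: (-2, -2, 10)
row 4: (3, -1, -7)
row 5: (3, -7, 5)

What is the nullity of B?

0

Row reduce to echelon form.
R2 ← R2 − (2/3)·R1: [0, 1/3, 13/3]
R3 ← R3 + (2/3)·R1: [0, -10/3, 14/3]
R4 ← R4 − R1: [0, 1, 1]
R5 ← R5 − R1: [0, -5, 13]
R3 ← R3 + (10)·R2: [0, 0, 48]
R4 ← R4 − (3)·R2: [0, 0, -12]
R5 ← R5 + (15)·R2: [0, 0, 78]
R4 ← R4 + (1/4)·R3: [0, 0, 0]
R5 ← R5 − (13/8)·R3: [0, 0, 0]
3 nonzero rows, so rank(B) = 3.
B has 3 columns; by rank–nullity, nullity = 3 − 3 = 0.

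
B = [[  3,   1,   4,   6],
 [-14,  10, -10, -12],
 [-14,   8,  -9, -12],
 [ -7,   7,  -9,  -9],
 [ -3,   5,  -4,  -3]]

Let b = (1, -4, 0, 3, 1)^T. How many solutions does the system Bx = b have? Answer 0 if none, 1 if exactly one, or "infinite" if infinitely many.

0

Row reduce the augmented matrix [B | b].
R2 ← R2 + (14/3)·R1: [0, 44/3, 26/3, 16, 2/3]
R3 ← R3 + (14/3)·R1: [0, 38/3, 29/3, 16, 14/3]
R4 ← R4 + (7/3)·R1: [0, 28/3, 1/3, 5, 16/3]
R5 ← R5 + R1: [0, 6, 0, 3, 2]
R3 ← R3 − (19/22)·R2: [0, 0, 24/11, 24/11, 45/11]
R4 ← R4 − (7/11)·R2: [0, 0, -57/11, -57/11, 54/11]
R5 ← R5 − (9/22)·R2: [0, 0, -39/11, -39/11, 19/11]
R4 ← R4 + (19/8)·R3: [0, 0, 0, 0, 117/8]
R5 ← R5 + (13/8)·R3: [0, 0, 0, 0, 67/8]
R5 ← R5 − (67/117)·R4: [0, 0, 0, 0, 0]
The echelon form has 4 nonzero rows; the last pivot sits in the augmented column, so rank(B) = 3 but rank([B|b]) = 4.
Since the ranks differ, the system is inconsistent.
It has no solutions.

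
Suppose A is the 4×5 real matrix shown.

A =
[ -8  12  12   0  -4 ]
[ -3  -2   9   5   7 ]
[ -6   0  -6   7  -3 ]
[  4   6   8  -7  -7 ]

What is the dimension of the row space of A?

4

Row reduce to echelon form.
R2 ← R2 − (3/8)·R1: [0, -13/2, 9/2, 5, 17/2]
R3 ← R3 − (3/4)·R1: [0, -9, -15, 7, 0]
R4 ← R4 + (1/2)·R1: [0, 12, 14, -7, -9]
R3 ← R3 − (18/13)·R2: [0, 0, -276/13, 1/13, -153/13]
R4 ← R4 + (24/13)·R2: [0, 0, 290/13, 29/13, 87/13]
R4 ← R4 + (145/138)·R3: [0, 0, 0, 319/138, -261/46]
Echelon form has 4 nonzero rows, so rank(A) = 4.
The row space has dimension equal to the rank: 4.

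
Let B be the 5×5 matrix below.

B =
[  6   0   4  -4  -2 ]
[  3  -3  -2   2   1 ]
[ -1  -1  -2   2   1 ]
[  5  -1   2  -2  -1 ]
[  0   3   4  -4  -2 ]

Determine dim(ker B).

3

Row reduce to echelon form.
R2 ← R2 − (1/2)·R1: [0, -3, -4, 4, 2]
R3 ← R3 + (1/6)·R1: [0, -1, -4/3, 4/3, 2/3]
R4 ← R4 − (5/6)·R1: [0, -1, -4/3, 4/3, 2/3]
R3 ← R3 − (1/3)·R2: [0, 0, 0, 0, 0]
R4 ← R4 − (1/3)·R2: [0, 0, 0, 0, 0]
R5 ← R5 + R2: [0, 0, 0, 0, 0]
2 nonzero rows, so rank(B) = 2.
B has 5 columns; by rank–nullity, nullity = 5 − 2 = 3.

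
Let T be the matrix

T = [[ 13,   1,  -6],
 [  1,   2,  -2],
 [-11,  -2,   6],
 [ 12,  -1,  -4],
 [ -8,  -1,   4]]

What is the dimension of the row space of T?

Row reduce to echelon form.
R2 ← R2 − (1/13)·R1: [0, 25/13, -20/13]
R3 ← R3 + (11/13)·R1: [0, -15/13, 12/13]
R4 ← R4 − (12/13)·R1: [0, -25/13, 20/13]
R5 ← R5 + (8/13)·R1: [0, -5/13, 4/13]
R3 ← R3 + (3/5)·R2: [0, 0, 0]
R4 ← R4 + R2: [0, 0, 0]
R5 ← R5 + (1/5)·R2: [0, 0, 0]
Echelon form has 2 nonzero rows, so rank(T) = 2.
The row space has dimension equal to the rank: 2.

2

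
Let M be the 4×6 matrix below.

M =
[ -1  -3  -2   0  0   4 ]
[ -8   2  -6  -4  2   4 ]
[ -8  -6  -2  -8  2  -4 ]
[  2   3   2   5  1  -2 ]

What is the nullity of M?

Row reduce to echelon form.
R2 ← R2 − (8)·R1: [0, 26, 10, -4, 2, -28]
R3 ← R3 − (8)·R1: [0, 18, 14, -8, 2, -36]
R4 ← R4 + (2)·R1: [0, -3, -2, 5, 1, 6]
R3 ← R3 − (9/13)·R2: [0, 0, 92/13, -68/13, 8/13, -216/13]
R4 ← R4 + (3/26)·R2: [0, 0, -11/13, 59/13, 16/13, 36/13]
R4 ← R4 + (11/92)·R3: [0, 0, 0, 90/23, 30/23, 18/23]
4 nonzero rows, so rank(M) = 4.
M has 6 columns; by rank–nullity, nullity = 6 − 4 = 2.

2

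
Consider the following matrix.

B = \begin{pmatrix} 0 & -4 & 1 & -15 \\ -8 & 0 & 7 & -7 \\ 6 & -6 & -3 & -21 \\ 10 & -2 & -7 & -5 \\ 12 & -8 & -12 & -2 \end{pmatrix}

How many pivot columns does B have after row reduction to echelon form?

Row reduce to echelon form.
Swap R1 ↔ R2
R3 ← R3 + (3/4)·R1: [0, -6, 9/4, -105/4]
R4 ← R4 + (5/4)·R1: [0, -2, 7/4, -55/4]
R5 ← R5 + (3/2)·R1: [0, -8, -3/2, -25/2]
R3 ← R3 − (3/2)·R2: [0, 0, 3/4, -15/4]
R4 ← R4 − (1/2)·R2: [0, 0, 5/4, -25/4]
R5 ← R5 − (2)·R2: [0, 0, -7/2, 35/2]
R4 ← R4 − (5/3)·R3: [0, 0, 0, 0]
R5 ← R5 + (14/3)·R3: [0, 0, 0, 0]
Echelon form has 3 nonzero rows, so rank(B) = 3.
Each nonzero row contributes one pivot column: 3 pivot columns.

3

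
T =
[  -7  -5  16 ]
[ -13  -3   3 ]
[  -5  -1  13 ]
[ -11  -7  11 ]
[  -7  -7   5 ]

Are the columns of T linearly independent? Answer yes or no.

Row reduce T to echelon form.
R2 ← R2 − (13/7)·R1: [0, 44/7, -187/7]
R3 ← R3 − (5/7)·R1: [0, 18/7, 11/7]
R4 ← R4 − (11/7)·R1: [0, 6/7, -99/7]
R5 ← R5 − R1: [0, -2, -11]
R3 ← R3 − (9/22)·R2: [0, 0, 25/2]
R4 ← R4 − (3/22)·R2: [0, 0, -21/2]
R5 ← R5 + (7/22)·R2: [0, 0, -39/2]
R4 ← R4 + (21/25)·R3: [0, 0, 0]
R5 ← R5 + (39/25)·R3: [0, 0, 0]
3 pivots among 3 columns.
Every column is a pivot column, so the columns are linearly independent.

yes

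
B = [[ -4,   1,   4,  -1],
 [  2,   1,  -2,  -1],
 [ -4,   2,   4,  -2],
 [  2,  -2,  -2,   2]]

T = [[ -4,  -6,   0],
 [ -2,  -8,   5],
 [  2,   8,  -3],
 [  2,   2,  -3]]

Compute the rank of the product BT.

First compute BT:
[[ 20,  46,  -4],
 [-16, -38,  14],
 [ 16,  36,   4],
 [ -4,  -8, -10]]
Now row reduce the product.
R2 ← R2 + (4/5)·R1: [0, -6/5, 54/5]
R3 ← R3 − (4/5)·R1: [0, -4/5, 36/5]
R4 ← R4 + (1/5)·R1: [0, 6/5, -54/5]
R3 ← R3 − (2/3)·R2: [0, 0, 0]
R4 ← R4 + R2: [0, 0, 0]
2 nonzero rows, so rank(BT) = 2.

2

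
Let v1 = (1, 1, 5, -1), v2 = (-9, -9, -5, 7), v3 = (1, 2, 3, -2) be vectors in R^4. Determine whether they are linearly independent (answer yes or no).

yes

Form the matrix with these vectors as rows and row reduce.
R2 ← R2 + (9)·R1: [0, 0, 40, -2]
R3 ← R3 − R1: [0, 1, -2, -1]
Swap R2 ↔ R3
3 nonzero rows, so the 3 vectors span a space of dimension 3.
Since 3 = 3, the vectors are linearly independent.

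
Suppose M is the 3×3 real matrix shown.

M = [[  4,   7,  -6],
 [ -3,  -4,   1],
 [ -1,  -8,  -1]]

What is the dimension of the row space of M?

Row reduce to echelon form.
R2 ← R2 + (3/4)·R1: [0, 5/4, -7/2]
R3 ← R3 + (1/4)·R1: [0, -25/4, -5/2]
R3 ← R3 + (5)·R2: [0, 0, -20]
Echelon form has 3 nonzero rows, so rank(M) = 3.
The row space has dimension equal to the rank: 3.

3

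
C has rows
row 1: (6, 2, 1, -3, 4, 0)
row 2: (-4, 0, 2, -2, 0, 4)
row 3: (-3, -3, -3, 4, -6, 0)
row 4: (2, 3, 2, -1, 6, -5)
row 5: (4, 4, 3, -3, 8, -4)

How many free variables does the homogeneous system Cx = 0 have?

3

Row reduce to echelon form.
R2 ← R2 + (2/3)·R1: [0, 4/3, 8/3, -4, 8/3, 4]
R3 ← R3 + (1/2)·R1: [0, -2, -5/2, 5/2, -4, 0]
R4 ← R4 − (1/3)·R1: [0, 7/3, 5/3, 0, 14/3, -5]
R5 ← R5 − (2/3)·R1: [0, 8/3, 7/3, -1, 16/3, -4]
R3 ← R3 + (3/2)·R2: [0, 0, 3/2, -7/2, 0, 6]
R4 ← R4 − (7/4)·R2: [0, 0, -3, 7, 0, -12]
R5 ← R5 − (2)·R2: [0, 0, -3, 7, 0, -12]
R4 ← R4 + (2)·R3: [0, 0, 0, 0, 0, 0]
R5 ← R5 + (2)·R3: [0, 0, 0, 0, 0, 0]
3 nonzero rows, so rank(C) = 3.
C has 6 columns; by rank–nullity, nullity = 6 − 3 = 3.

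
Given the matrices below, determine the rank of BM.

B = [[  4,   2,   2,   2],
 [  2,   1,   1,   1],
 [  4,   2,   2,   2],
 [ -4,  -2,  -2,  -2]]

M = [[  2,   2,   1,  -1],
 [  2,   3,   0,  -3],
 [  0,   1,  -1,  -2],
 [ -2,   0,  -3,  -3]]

1

First compute BM:
[[  8,  16,  -4, -20],
 [  4,   8,  -2, -10],
 [  8,  16,  -4, -20],
 [ -8, -16,   4,  20]]
Now row reduce the product.
R2 ← R2 − (1/2)·R1: [0, 0, 0, 0]
R3 ← R3 − R1: [0, 0, 0, 0]
R4 ← R4 + R1: [0, 0, 0, 0]
1 nonzero row, so rank(BM) = 1.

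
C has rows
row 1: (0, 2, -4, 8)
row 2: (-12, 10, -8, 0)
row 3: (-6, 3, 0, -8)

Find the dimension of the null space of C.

Row reduce to echelon form.
Swap R1 ↔ R2
R3 ← R3 − (1/2)·R1: [0, -2, 4, -8]
R3 ← R3 + R2: [0, 0, 0, 0]
2 nonzero rows, so rank(C) = 2.
C has 4 columns; by rank–nullity, nullity = 4 − 2 = 2.

2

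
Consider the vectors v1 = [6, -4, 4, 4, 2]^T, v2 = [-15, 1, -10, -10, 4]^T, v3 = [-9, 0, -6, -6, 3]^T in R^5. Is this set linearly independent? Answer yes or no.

no

Form the matrix with these vectors as rows and row reduce.
R2 ← R2 + (5/2)·R1: [0, -9, 0, 0, 9]
R3 ← R3 + (3/2)·R1: [0, -6, 0, 0, 6]
R3 ← R3 − (2/3)·R2: [0, 0, 0, 0, 0]
2 nonzero rows, so the 3 vectors span a space of dimension 2.
Since 2 < 3, the vectors are linearly dependent.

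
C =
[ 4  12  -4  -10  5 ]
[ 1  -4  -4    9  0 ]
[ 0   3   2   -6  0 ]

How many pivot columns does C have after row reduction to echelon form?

Row reduce to echelon form.
R2 ← R2 − (1/4)·R1: [0, -7, -3, 23/2, -5/4]
R3 ← R3 + (3/7)·R2: [0, 0, 5/7, -15/14, -15/28]
Echelon form has 3 nonzero rows, so rank(C) = 3.
Each nonzero row contributes one pivot column: 3 pivot columns.

3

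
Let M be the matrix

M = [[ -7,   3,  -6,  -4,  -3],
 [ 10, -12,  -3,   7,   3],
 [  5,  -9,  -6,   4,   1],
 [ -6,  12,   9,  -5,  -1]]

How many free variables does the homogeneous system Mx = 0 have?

Row reduce to echelon form.
R2 ← R2 + (10/7)·R1: [0, -54/7, -81/7, 9/7, -9/7]
R3 ← R3 + (5/7)·R1: [0, -48/7, -72/7, 8/7, -8/7]
R4 ← R4 − (6/7)·R1: [0, 66/7, 99/7, -11/7, 11/7]
R3 ← R3 − (8/9)·R2: [0, 0, 0, 0, 0]
R4 ← R4 + (11/9)·R2: [0, 0, 0, 0, 0]
2 nonzero rows, so rank(M) = 2.
M has 5 columns; by rank–nullity, nullity = 5 − 2 = 3.

3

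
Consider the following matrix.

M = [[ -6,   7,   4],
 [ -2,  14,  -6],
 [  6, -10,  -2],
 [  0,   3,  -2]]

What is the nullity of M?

Row reduce to echelon form.
R2 ← R2 − (1/3)·R1: [0, 35/3, -22/3]
R3 ← R3 + R1: [0, -3, 2]
R3 ← R3 + (9/35)·R2: [0, 0, 4/35]
R4 ← R4 − (9/35)·R2: [0, 0, -4/35]
R4 ← R4 + R3: [0, 0, 0]
3 nonzero rows, so rank(M) = 3.
M has 3 columns; by rank–nullity, nullity = 3 − 3 = 0.

0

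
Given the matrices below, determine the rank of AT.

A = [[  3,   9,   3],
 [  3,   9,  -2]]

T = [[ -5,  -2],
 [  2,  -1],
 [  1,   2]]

2

First compute AT:
[[  6,  -9],
 [  1, -19]]
Now row reduce the product.
R2 ← R2 − (1/6)·R1: [0, -35/2]
2 nonzero rows, so rank(AT) = 2.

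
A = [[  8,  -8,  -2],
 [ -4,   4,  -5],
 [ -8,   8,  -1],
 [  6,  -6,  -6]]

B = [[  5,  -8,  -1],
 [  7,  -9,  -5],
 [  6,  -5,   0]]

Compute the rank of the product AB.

2

First compute AB:
[[-28,  18,  32],
 [-22,  21, -16],
 [ 10,  -3, -32],
 [-48,  36,  24]]
Now row reduce the product.
R2 ← R2 − (11/14)·R1: [0, 48/7, -288/7]
R3 ← R3 + (5/14)·R1: [0, 24/7, -144/7]
R4 ← R4 − (12/7)·R1: [0, 36/7, -216/7]
R3 ← R3 − (1/2)·R2: [0, 0, 0]
R4 ← R4 − (3/4)·R2: [0, 0, 0]
2 nonzero rows, so rank(AB) = 2.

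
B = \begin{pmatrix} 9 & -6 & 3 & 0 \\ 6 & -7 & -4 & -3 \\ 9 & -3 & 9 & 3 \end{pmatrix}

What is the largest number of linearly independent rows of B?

2

Row reduce to echelon form.
R2 ← R2 − (2/3)·R1: [0, -3, -6, -3]
R3 ← R3 − R1: [0, 3, 6, 3]
R3 ← R3 + R2: [0, 0, 0, 0]
Echelon form has 2 nonzero rows, so rank(B) = 2.
The rank gives the maximum number of linearly independent rows: 2.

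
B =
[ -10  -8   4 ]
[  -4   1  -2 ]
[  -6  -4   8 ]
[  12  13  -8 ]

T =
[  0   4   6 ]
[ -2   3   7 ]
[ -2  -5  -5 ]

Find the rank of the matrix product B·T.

First compute BT:
[[  8, -84, -136],
 [  2,  -3,  -7],
 [ -8, -76, -104],
 [-10, 127, 203]]
Now row reduce the product.
R2 ← R2 − (1/4)·R1: [0, 18, 27]
R3 ← R3 + R1: [0, -160, -240]
R4 ← R4 + (5/4)·R1: [0, 22, 33]
R3 ← R3 + (80/9)·R2: [0, 0, 0]
R4 ← R4 − (11/9)·R2: [0, 0, 0]
2 nonzero rows, so rank(BT) = 2.

2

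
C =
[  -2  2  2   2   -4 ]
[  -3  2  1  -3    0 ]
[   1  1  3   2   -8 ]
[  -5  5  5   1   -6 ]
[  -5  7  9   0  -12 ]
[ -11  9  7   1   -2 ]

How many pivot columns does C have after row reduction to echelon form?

4

Row reduce to echelon form.
R2 ← R2 − (3/2)·R1: [0, -1, -2, -6, 6]
R3 ← R3 + (1/2)·R1: [0, 2, 4, 3, -10]
R4 ← R4 − (5/2)·R1: [0, 0, 0, -4, 4]
R5 ← R5 − (5/2)·R1: [0, 2, 4, -5, -2]
R6 ← R6 − (11/2)·R1: [0, -2, -4, -10, 20]
R3 ← R3 + (2)·R2: [0, 0, 0, -9, 2]
R5 ← R5 + (2)·R2: [0, 0, 0, -17, 10]
R6 ← R6 − (2)·R2: [0, 0, 0, 2, 8]
R4 ← R4 − (4/9)·R3: [0, 0, 0, 0, 28/9]
R5 ← R5 − (17/9)·R3: [0, 0, 0, 0, 56/9]
R6 ← R6 + (2/9)·R3: [0, 0, 0, 0, 76/9]
R5 ← R5 − (2)·R4: [0, 0, 0, 0, 0]
R6 ← R6 − (19/7)·R4: [0, 0, 0, 0, 0]
Echelon form has 4 nonzero rows, so rank(C) = 4.
Each nonzero row contributes one pivot column: 4 pivot columns.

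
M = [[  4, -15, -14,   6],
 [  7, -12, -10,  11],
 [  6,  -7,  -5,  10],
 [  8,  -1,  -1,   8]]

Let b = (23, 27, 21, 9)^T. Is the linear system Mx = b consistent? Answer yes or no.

Row reduce the augmented matrix [M | b].
R2 ← R2 − (7/4)·R1: [0, 57/4, 29/2, 1/2, -53/4]
R3 ← R3 − (3/2)·R1: [0, 31/2, 16, 1, -27/2]
R4 ← R4 − (2)·R1: [0, 29, 27, -4, -37]
R3 ← R3 − (62/57)·R2: [0, 0, 13/57, 26/57, 52/57]
R4 ← R4 − (116/57)·R2: [0, 0, -143/57, -286/57, -572/57]
R4 ← R4 + (11)·R3: [0, 0, 0, 0, 0]
The echelon form has 3 nonzero rows, and every pivot lies in the first 4 columns, so rank(M) = rank([M|b]) = 3.
The system is consistent.

yes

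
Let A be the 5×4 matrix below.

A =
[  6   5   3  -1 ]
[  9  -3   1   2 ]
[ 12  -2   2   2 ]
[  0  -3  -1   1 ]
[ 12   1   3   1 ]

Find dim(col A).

2

Row reduce to echelon form.
R2 ← R2 − (3/2)·R1: [0, -21/2, -7/2, 7/2]
R3 ← R3 − (2)·R1: [0, -12, -4, 4]
R5 ← R5 − (2)·R1: [0, -9, -3, 3]
R3 ← R3 − (8/7)·R2: [0, 0, 0, 0]
R4 ← R4 − (2/7)·R2: [0, 0, 0, 0]
R5 ← R5 − (6/7)·R2: [0, 0, 0, 0]
Echelon form has 2 nonzero rows, so rank(A) = 2.
The column space has dimension equal to the rank: 2.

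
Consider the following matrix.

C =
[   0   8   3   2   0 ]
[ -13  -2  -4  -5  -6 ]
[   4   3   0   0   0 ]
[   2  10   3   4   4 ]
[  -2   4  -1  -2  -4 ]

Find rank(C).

Row reduce to echelon form.
Swap R1 ↔ R2
R3 ← R3 + (4/13)·R1: [0, 31/13, -16/13, -20/13, -24/13]
R4 ← R4 + (2/13)·R1: [0, 126/13, 31/13, 42/13, 40/13]
R5 ← R5 − (2/13)·R1: [0, 56/13, -5/13, -16/13, -40/13]
R3 ← R3 − (31/104)·R2: [0, 0, -17/8, -111/52, -24/13]
R4 ← R4 − (63/52)·R2: [0, 0, -5/4, 21/26, 40/13]
R5 ← R5 − (7/13)·R2: [0, 0, -2, -30/13, -40/13]
R4 ← R4 − (10/17)·R3: [0, 0, 0, 456/221, 920/221]
R5 ← R5 − (16/17)·R3: [0, 0, 0, -66/221, -296/221]
R5 ← R5 + (11/76)·R4: [0, 0, 0, 0, -14/19]
Echelon form has 5 nonzero rows, so rank(C) = 5.

5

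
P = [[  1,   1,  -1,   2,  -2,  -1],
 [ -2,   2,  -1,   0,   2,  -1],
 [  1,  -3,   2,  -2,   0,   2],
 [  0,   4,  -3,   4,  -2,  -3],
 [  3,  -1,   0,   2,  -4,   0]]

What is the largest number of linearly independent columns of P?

2

Row reduce to echelon form.
R2 ← R2 + (2)·R1: [0, 4, -3, 4, -2, -3]
R3 ← R3 − R1: [0, -4, 3, -4, 2, 3]
R5 ← R5 − (3)·R1: [0, -4, 3, -4, 2, 3]
R3 ← R3 + R2: [0, 0, 0, 0, 0, 0]
R4 ← R4 − R2: [0, 0, 0, 0, 0, 0]
R5 ← R5 + R2: [0, 0, 0, 0, 0, 0]
Echelon form has 2 nonzero rows, so rank(P) = 2.
The rank gives the maximum number of linearly independent columns: 2.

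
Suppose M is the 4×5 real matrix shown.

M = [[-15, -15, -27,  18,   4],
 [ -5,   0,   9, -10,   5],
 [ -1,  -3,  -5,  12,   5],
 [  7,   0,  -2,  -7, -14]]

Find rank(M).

4

Row reduce to echelon form.
R2 ← R2 − (1/3)·R1: [0, 5, 18, -16, 11/3]
R3 ← R3 − (1/15)·R1: [0, -2, -16/5, 54/5, 71/15]
R4 ← R4 + (7/15)·R1: [0, -7, -73/5, 7/5, -182/15]
R3 ← R3 + (2/5)·R2: [0, 0, 4, 22/5, 31/5]
R4 ← R4 + (7/5)·R2: [0, 0, 53/5, -21, -7]
R4 ← R4 − (53/20)·R3: [0, 0, 0, -1633/50, -2343/100]
Echelon form has 4 nonzero rows, so rank(M) = 4.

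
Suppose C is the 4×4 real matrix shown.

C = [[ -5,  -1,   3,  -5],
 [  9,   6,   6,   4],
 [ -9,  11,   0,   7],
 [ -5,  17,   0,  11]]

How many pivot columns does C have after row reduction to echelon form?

4

Row reduce to echelon form.
R2 ← R2 + (9/5)·R1: [0, 21/5, 57/5, -5]
R3 ← R3 − (9/5)·R1: [0, 64/5, -27/5, 16]
R4 ← R4 − R1: [0, 18, -3, 16]
R3 ← R3 − (64/21)·R2: [0, 0, -281/7, 656/21]
R4 ← R4 − (30/7)·R2: [0, 0, -363/7, 262/7]
R4 ← R4 − (363/281)·R3: [0, 0, 0, -822/281]
Echelon form has 4 nonzero rows, so rank(C) = 4.
Each nonzero row contributes one pivot column: 4 pivot columns.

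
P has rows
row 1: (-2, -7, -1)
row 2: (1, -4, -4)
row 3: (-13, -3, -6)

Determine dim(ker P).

0

Row reduce to echelon form.
R2 ← R2 + (1/2)·R1: [0, -15/2, -9/2]
R3 ← R3 − (13/2)·R1: [0, 85/2, 1/2]
R3 ← R3 + (17/3)·R2: [0, 0, -25]
3 nonzero rows, so rank(P) = 3.
P has 3 columns; by rank–nullity, nullity = 3 − 3 = 0.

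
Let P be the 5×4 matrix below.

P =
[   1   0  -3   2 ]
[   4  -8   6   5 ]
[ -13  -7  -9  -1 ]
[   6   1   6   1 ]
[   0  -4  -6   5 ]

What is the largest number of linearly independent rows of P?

3

Row reduce to echelon form.
R2 ← R2 − (4)·R1: [0, -8, 18, -3]
R3 ← R3 + (13)·R1: [0, -7, -48, 25]
R4 ← R4 − (6)·R1: [0, 1, 24, -11]
R3 ← R3 − (7/8)·R2: [0, 0, -255/4, 221/8]
R4 ← R4 + (1/8)·R2: [0, 0, 105/4, -91/8]
R5 ← R5 − (1/2)·R2: [0, 0, -15, 13/2]
R4 ← R4 + (7/17)·R3: [0, 0, 0, 0]
R5 ← R5 − (4/17)·R3: [0, 0, 0, 0]
Echelon form has 3 nonzero rows, so rank(P) = 3.
The rank gives the maximum number of linearly independent rows: 3.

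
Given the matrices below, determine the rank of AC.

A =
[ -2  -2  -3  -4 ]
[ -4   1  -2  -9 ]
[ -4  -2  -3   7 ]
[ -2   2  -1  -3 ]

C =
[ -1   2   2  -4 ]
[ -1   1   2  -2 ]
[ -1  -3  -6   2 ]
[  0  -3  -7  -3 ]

First compute AC:
[[  7,  15,  38,  18],
 [  5,  26,  69,  37],
 [  9, -22, -43,  -7],
 [  1,  10,  27,  11]]
Now row reduce the product.
R2 ← R2 − (5/7)·R1: [0, 107/7, 293/7, 169/7]
R3 ← R3 − (9/7)·R1: [0, -289/7, -643/7, -211/7]
R4 ← R4 − (1/7)·R1: [0, 55/7, 151/7, 59/7]
R3 ← R3 + (289/107)·R2: [0, 0, 2268/107, 3752/107]
R4 ← R4 − (55/107)·R2: [0, 0, 6/107, -426/107]
R4 ← R4 − (1/378)·R3: [0, 0, 0, -110/27]
4 nonzero rows, so rank(AC) = 4.

4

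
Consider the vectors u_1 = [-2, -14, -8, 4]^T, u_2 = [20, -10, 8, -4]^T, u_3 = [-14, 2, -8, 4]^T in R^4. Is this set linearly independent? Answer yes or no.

Form the matrix with these vectors as rows and row reduce.
R2 ← R2 + (10)·R1: [0, -150, -72, 36]
R3 ← R3 − (7)·R1: [0, 100, 48, -24]
R3 ← R3 + (2/3)·R2: [0, 0, 0, 0]
2 nonzero rows, so the 3 vectors span a space of dimension 2.
Since 2 < 3, the vectors are linearly dependent.

no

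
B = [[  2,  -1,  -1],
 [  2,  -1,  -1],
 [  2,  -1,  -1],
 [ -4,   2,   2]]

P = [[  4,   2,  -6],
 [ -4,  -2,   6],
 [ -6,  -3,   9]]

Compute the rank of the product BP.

1

First compute BP:
[[ 18,   9, -27],
 [ 18,   9, -27],
 [ 18,   9, -27],
 [-36, -18,  54]]
Now row reduce the product.
R2 ← R2 − R1: [0, 0, 0]
R3 ← R3 − R1: [0, 0, 0]
R4 ← R4 + (2)·R1: [0, 0, 0]
1 nonzero row, so rank(BP) = 1.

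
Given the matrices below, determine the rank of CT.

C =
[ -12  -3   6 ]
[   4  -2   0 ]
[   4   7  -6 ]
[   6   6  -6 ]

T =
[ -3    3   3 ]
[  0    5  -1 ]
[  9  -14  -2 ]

First compute CT:
[[ 90, -135, -45],
 [-12,   2,  14],
 [-66, 131,  17],
 [-72, 132,  24]]
Now row reduce the product.
R2 ← R2 + (2/15)·R1: [0, -16, 8]
R3 ← R3 + (11/15)·R1: [0, 32, -16]
R4 ← R4 + (4/5)·R1: [0, 24, -12]
R3 ← R3 + (2)·R2: [0, 0, 0]
R4 ← R4 + (3/2)·R2: [0, 0, 0]
2 nonzero rows, so rank(CT) = 2.

2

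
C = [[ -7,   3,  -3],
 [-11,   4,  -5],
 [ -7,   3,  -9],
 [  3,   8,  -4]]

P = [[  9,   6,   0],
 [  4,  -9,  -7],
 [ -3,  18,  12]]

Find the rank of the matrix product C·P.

First compute CP:
[[-42, -123, -57],
 [-68, -192, -88],
 [-24, -231, -129],
 [ 71, -126, -104]]
Now row reduce the product.
R2 ← R2 − (34/21)·R1: [0, 50/7, 30/7]
R3 ← R3 − (4/7)·R1: [0, -1125/7, -675/7]
R4 ← R4 + (71/42)·R1: [0, -4675/14, -2805/14]
R3 ← R3 + (45/2)·R2: [0, 0, 0]
R4 ← R4 + (187/4)·R2: [0, 0, 0]
2 nonzero rows, so rank(CP) = 2.

2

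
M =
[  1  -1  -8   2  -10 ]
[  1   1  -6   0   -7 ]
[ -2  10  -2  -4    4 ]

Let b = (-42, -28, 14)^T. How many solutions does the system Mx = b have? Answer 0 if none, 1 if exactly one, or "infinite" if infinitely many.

infinite

Row reduce the augmented matrix [M | b].
R2 ← R2 − R1: [0, 2, 2, -2, 3, 14]
R3 ← R3 + (2)·R1: [0, 8, -18, 0, -16, -70]
R3 ← R3 − (4)·R2: [0, 0, -26, 8, -28, -126]
The echelon form has 3 nonzero rows, and every pivot lies in the first 5 columns, so rank(M) = rank([M|b]) = 3.
The system is consistent.
rank = 3 < 5 unknowns, so there are infinitely many solutions.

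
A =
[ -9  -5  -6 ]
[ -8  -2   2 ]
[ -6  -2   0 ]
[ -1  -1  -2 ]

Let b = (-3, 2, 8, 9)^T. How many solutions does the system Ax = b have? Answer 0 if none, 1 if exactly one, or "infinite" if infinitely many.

Row reduce the augmented matrix [A | b].
R2 ← R2 − (8/9)·R1: [0, 22/9, 22/3, 14/3]
R3 ← R3 − (2/3)·R1: [0, 4/3, 4, 10]
R4 ← R4 − (1/9)·R1: [0, -4/9, -4/3, 28/3]
R3 ← R3 − (6/11)·R2: [0, 0, 0, 82/11]
R4 ← R4 + (2/11)·R2: [0, 0, 0, 112/11]
R4 ← R4 − (56/41)·R3: [0, 0, 0, 0]
The echelon form has 3 nonzero rows; the last pivot sits in the augmented column, so rank(A) = 2 but rank([A|b]) = 3.
Since the ranks differ, the system is inconsistent.
It has no solutions.

0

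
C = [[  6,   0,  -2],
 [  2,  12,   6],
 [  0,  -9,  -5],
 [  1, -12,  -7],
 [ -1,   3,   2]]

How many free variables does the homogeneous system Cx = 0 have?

Row reduce to echelon form.
R2 ← R2 − (1/3)·R1: [0, 12, 20/3]
R4 ← R4 − (1/6)·R1: [0, -12, -20/3]
R5 ← R5 + (1/6)·R1: [0, 3, 5/3]
R3 ← R3 + (3/4)·R2: [0, 0, 0]
R4 ← R4 + R2: [0, 0, 0]
R5 ← R5 − (1/4)·R2: [0, 0, 0]
2 nonzero rows, so rank(C) = 2.
C has 3 columns; by rank–nullity, nullity = 3 − 2 = 1.

1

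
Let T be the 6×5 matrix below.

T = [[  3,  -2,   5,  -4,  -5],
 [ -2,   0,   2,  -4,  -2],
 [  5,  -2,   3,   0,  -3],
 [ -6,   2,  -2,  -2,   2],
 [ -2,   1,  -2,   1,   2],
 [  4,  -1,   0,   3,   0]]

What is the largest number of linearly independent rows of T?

2

Row reduce to echelon form.
R2 ← R2 + (2/3)·R1: [0, -4/3, 16/3, -20/3, -16/3]
R3 ← R3 − (5/3)·R1: [0, 4/3, -16/3, 20/3, 16/3]
R4 ← R4 + (2)·R1: [0, -2, 8, -10, -8]
R5 ← R5 + (2/3)·R1: [0, -1/3, 4/3, -5/3, -4/3]
R6 ← R6 − (4/3)·R1: [0, 5/3, -20/3, 25/3, 20/3]
R3 ← R3 + R2: [0, 0, 0, 0, 0]
R4 ← R4 − (3/2)·R2: [0, 0, 0, 0, 0]
R5 ← R5 − (1/4)·R2: [0, 0, 0, 0, 0]
R6 ← R6 + (5/4)·R2: [0, 0, 0, 0, 0]
Echelon form has 2 nonzero rows, so rank(T) = 2.
The rank gives the maximum number of linearly independent rows: 2.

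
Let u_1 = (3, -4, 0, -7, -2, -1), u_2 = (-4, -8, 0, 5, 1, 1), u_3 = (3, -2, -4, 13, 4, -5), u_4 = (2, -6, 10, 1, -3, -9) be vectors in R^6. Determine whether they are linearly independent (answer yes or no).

yes

Form the matrix with these vectors as rows and row reduce.
R2 ← R2 + (4/3)·R1: [0, -40/3, 0, -13/3, -5/3, -1/3]
R3 ← R3 − R1: [0, 2, -4, 20, 6, -4]
R4 ← R4 − (2/3)·R1: [0, -10/3, 10, 17/3, -5/3, -25/3]
R3 ← R3 + (3/20)·R2: [0, 0, -4, 387/20, 23/4, -81/20]
R4 ← R4 − (1/4)·R2: [0, 0, 10, 27/4, -5/4, -33/4]
R4 ← R4 + (5/2)·R3: [0, 0, 0, 441/8, 105/8, -147/8]
4 nonzero rows, so the 4 vectors span a space of dimension 4.
Since 4 = 4, the vectors are linearly independent.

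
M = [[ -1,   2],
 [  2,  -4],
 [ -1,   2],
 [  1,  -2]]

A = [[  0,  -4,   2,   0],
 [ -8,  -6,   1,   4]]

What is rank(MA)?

1

First compute MA:
[[-16,  -8,   0,   8],
 [ 32,  16,   0, -16],
 [-16,  -8,   0,   8],
 [ 16,   8,   0,  -8]]
Now row reduce the product.
R2 ← R2 + (2)·R1: [0, 0, 0, 0]
R3 ← R3 − R1: [0, 0, 0, 0]
R4 ← R4 + R1: [0, 0, 0, 0]
1 nonzero row, so rank(MA) = 1.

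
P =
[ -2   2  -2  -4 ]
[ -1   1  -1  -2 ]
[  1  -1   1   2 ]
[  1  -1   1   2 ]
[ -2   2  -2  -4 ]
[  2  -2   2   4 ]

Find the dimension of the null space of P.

3

Row reduce to echelon form.
R2 ← R2 − (1/2)·R1: [0, 0, 0, 0]
R3 ← R3 + (1/2)·R1: [0, 0, 0, 0]
R4 ← R4 + (1/2)·R1: [0, 0, 0, 0]
R5 ← R5 − R1: [0, 0, 0, 0]
R6 ← R6 + R1: [0, 0, 0, 0]
1 nonzero row, so rank(P) = 1.
P has 4 columns; by rank–nullity, nullity = 4 − 1 = 3.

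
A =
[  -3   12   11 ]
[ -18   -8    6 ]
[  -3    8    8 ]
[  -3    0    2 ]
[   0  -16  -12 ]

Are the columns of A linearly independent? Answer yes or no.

Row reduce A to echelon form.
R2 ← R2 − (6)·R1: [0, -80, -60]
R3 ← R3 − R1: [0, -4, -3]
R4 ← R4 − R1: [0, -12, -9]
R3 ← R3 − (1/20)·R2: [0, 0, 0]
R4 ← R4 − (3/20)·R2: [0, 0, 0]
R5 ← R5 − (1/5)·R2: [0, 0, 0]
2 pivots among 3 columns.
Only 2 < 3 pivot columns, so the columns are linearly dependent.

no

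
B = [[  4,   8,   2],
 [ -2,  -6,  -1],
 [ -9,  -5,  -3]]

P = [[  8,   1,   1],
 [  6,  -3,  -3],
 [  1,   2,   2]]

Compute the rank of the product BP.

First compute BP:
[[ 82, -16, -16],
 [-53,  14,  14],
 [-105,   0,   0]]
Now row reduce the product.
R2 ← R2 + (53/82)·R1: [0, 150/41, 150/41]
R3 ← R3 + (105/82)·R1: [0, -840/41, -840/41]
R3 ← R3 + (28/5)·R2: [0, 0, 0]
2 nonzero rows, so rank(BP) = 2.

2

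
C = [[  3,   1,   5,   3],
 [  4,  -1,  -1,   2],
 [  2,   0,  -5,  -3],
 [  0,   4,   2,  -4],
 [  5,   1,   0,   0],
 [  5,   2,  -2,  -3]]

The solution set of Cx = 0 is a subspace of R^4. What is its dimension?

Row reduce to echelon form.
R2 ← R2 − (4/3)·R1: [0, -7/3, -23/3, -2]
R3 ← R3 − (2/3)·R1: [0, -2/3, -25/3, -5]
R5 ← R5 − (5/3)·R1: [0, -2/3, -25/3, -5]
R6 ← R6 − (5/3)·R1: [0, 1/3, -31/3, -8]
R3 ← R3 − (2/7)·R2: [0, 0, -43/7, -31/7]
R4 ← R4 + (12/7)·R2: [0, 0, -78/7, -52/7]
R5 ← R5 − (2/7)·R2: [0, 0, -43/7, -31/7]
R6 ← R6 + (1/7)·R2: [0, 0, -80/7, -58/7]
R4 ← R4 − (78/43)·R3: [0, 0, 0, 26/43]
R5 ← R5 − R3: [0, 0, 0, 0]
R6 ← R6 − (80/43)·R3: [0, 0, 0, -2/43]
R6 ← R6 + (1/13)·R4: [0, 0, 0, 0]
4 nonzero rows, so rank(C) = 4.
C has 4 columns; by rank–nullity, nullity = 4 − 4 = 0.

0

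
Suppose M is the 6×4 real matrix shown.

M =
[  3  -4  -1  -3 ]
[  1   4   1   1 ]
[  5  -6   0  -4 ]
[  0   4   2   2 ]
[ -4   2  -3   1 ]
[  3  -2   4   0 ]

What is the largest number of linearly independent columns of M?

3

Row reduce to echelon form.
R2 ← R2 − (1/3)·R1: [0, 16/3, 4/3, 2]
R3 ← R3 − (5/3)·R1: [0, 2/3, 5/3, 1]
R5 ← R5 + (4/3)·R1: [0, -10/3, -13/3, -3]
R6 ← R6 − R1: [0, 2, 5, 3]
R3 ← R3 − (1/8)·R2: [0, 0, 3/2, 3/4]
R4 ← R4 − (3/4)·R2: [0, 0, 1, 1/2]
R5 ← R5 + (5/8)·R2: [0, 0, -7/2, -7/4]
R6 ← R6 − (3/8)·R2: [0, 0, 9/2, 9/4]
R4 ← R4 − (2/3)·R3: [0, 0, 0, 0]
R5 ← R5 + (7/3)·R3: [0, 0, 0, 0]
R6 ← R6 − (3)·R3: [0, 0, 0, 0]
Echelon form has 3 nonzero rows, so rank(M) = 3.
The rank gives the maximum number of linearly independent columns: 3.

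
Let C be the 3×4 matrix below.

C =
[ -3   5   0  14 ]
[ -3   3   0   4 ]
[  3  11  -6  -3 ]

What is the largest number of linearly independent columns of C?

3

Row reduce to echelon form.
R2 ← R2 − R1: [0, -2, 0, -10]
R3 ← R3 + R1: [0, 16, -6, 11]
R3 ← R3 + (8)·R2: [0, 0, -6, -69]
Echelon form has 3 nonzero rows, so rank(C) = 3.
The rank gives the maximum number of linearly independent columns: 3.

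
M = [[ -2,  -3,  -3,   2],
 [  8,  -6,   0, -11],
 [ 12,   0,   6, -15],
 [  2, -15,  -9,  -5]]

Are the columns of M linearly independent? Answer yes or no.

no

Row reduce M to echelon form.
R2 ← R2 + (4)·R1: [0, -18, -12, -3]
R3 ← R3 + (6)·R1: [0, -18, -12, -3]
R4 ← R4 + R1: [0, -18, -12, -3]
R3 ← R3 − R2: [0, 0, 0, 0]
R4 ← R4 − R2: [0, 0, 0, 0]
2 pivots among 4 columns.
Only 2 < 4 pivot columns, so the columns are linearly dependent.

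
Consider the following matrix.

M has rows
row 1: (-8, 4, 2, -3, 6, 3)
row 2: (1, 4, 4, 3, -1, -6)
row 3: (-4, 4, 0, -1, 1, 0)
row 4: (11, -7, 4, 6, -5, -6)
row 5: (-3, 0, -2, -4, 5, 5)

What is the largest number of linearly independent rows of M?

5

Row reduce to echelon form.
R2 ← R2 + (1/8)·R1: [0, 9/2, 17/4, 21/8, -1/4, -45/8]
R3 ← R3 − (1/2)·R1: [0, 2, -1, 1/2, -2, -3/2]
R4 ← R4 + (11/8)·R1: [0, -3/2, 27/4, 15/8, 13/4, -15/8]
R5 ← R5 − (3/8)·R1: [0, -3/2, -11/4, -23/8, 11/4, 31/8]
R3 ← R3 − (4/9)·R2: [0, 0, -26/9, -2/3, -17/9, 1]
R4 ← R4 + (1/3)·R2: [0, 0, 49/6, 11/4, 19/6, -15/4]
R5 ← R5 + (1/3)·R2: [0, 0, -4/3, -2, 8/3, 2]
R4 ← R4 + (147/52)·R3: [0, 0, 0, 45/52, -113/52, -12/13]
R5 ← R5 − (6/13)·R3: [0, 0, 0, -22/13, 46/13, 20/13]
R5 ← R5 + (88/45)·R4: [0, 0, 0, 0, -32/45, -4/15]
Echelon form has 5 nonzero rows, so rank(M) = 5.
The rank gives the maximum number of linearly independent rows: 5.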